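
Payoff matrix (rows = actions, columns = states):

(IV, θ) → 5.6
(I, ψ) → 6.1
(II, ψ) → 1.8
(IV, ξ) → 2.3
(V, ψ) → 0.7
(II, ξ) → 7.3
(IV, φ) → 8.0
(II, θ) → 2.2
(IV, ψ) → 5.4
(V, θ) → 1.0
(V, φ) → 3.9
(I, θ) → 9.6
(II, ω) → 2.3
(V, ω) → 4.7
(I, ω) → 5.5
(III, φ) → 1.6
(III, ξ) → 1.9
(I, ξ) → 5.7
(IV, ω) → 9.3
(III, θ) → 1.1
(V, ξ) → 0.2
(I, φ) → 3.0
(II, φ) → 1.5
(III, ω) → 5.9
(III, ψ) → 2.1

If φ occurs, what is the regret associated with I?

5.0

Best payoff under φ is 8.0.
Regret = 8.0 − 3.0 = 5.0.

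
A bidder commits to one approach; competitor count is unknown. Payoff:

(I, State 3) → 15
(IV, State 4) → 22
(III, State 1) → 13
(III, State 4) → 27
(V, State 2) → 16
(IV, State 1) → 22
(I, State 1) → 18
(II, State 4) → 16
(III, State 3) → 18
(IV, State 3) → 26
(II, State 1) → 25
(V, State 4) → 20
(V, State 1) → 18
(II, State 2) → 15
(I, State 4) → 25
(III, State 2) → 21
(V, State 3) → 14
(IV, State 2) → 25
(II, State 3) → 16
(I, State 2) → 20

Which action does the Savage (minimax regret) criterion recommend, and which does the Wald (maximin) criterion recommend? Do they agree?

minimax regret → IV; maximin → IV (agree)

Column bests: State 1=25, State 2=25, State 3=26, State 4=27.
I regrets: 7, 5, 11, 2 → max 11
II regrets: 0, 10, 10, 11 → max 11
III regrets: 12, 4, 8, 0 → max 12
IV regrets: 3, 0, 0, 5 → max 5
V regrets: 7, 9, 12, 7 → max 12
Smallest max regret = 5 → IV.
Row minima: I=15, II=15, III=13, IV=22, V=14
Best worst-case = 22 → IV.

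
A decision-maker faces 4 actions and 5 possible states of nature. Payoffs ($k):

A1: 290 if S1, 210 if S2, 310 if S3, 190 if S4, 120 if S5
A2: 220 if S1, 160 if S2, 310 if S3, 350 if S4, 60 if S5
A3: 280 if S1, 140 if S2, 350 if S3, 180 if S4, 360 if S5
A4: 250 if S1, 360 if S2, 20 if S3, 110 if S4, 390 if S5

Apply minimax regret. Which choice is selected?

Column bests: S1=290, S2=360, S3=350, S4=350, S5=390.
A1 regrets: 0, 150, 40, 160, 270 → max 270
A2 regrets: 70, 200, 40, 0, 330 → max 330
A3 regrets: 10, 220, 0, 170, 30 → max 220
A4 regrets: 40, 0, 330, 240, 0 → max 330
Smallest max regret = 220 → A3.

A3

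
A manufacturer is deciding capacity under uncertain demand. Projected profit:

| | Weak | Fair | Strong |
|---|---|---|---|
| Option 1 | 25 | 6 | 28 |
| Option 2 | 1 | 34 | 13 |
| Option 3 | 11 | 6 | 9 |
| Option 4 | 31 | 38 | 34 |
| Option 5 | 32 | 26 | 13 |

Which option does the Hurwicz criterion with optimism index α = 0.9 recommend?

Option 4

Option 1: 0.9·28 + 0.1·6 = 25.8
Option 2: 0.9·34 + 0.1·1 = 30.7
Option 3: 0.9·11 + 0.1·6 = 10.5
Option 4: 0.9·38 + 0.1·31 = 37.3
Option 5: 0.9·32 + 0.1·13 = 30.1
Highest Hurwicz score = 37.3 → Option 4.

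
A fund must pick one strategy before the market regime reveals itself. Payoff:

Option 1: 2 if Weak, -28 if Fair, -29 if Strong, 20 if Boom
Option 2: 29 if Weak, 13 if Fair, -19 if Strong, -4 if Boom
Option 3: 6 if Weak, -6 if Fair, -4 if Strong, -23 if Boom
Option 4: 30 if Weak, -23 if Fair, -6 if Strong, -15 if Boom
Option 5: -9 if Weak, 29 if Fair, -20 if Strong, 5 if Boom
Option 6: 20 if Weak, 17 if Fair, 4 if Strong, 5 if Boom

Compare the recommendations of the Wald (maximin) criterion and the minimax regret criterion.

Row minima: Option 1=-29, Option 2=-19, Option 3=-23, Option 4=-23, Option 5=-20, Option 6=4
Best worst-case = 4 → Option 6.
Column bests: Weak=30, Fair=29, Strong=4, Boom=20.
Option 1 regrets: 28, 57, 33, 0 → max 57
Option 2 regrets: 1, 16, 23, 24 → max 24
Option 3 regrets: 24, 35, 8, 43 → max 43
Option 4 regrets: 0, 52, 10, 35 → max 52
Option 5 regrets: 39, 0, 24, 15 → max 39
Option 6 regrets: 10, 12, 0, 15 → max 15
Smallest max regret = 15 → Option 6.

maximin → Option 6; minimax regret → Option 6 (agree)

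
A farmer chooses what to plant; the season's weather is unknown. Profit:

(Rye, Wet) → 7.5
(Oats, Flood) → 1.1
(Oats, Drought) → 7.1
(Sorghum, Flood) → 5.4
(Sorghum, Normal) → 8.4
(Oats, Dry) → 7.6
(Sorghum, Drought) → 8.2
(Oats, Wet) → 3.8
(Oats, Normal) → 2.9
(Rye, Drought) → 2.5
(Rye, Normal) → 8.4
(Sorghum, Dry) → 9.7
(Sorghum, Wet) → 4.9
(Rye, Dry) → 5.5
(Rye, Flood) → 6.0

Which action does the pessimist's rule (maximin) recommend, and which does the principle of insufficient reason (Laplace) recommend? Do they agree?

maximin → Sorghum; laplace → Sorghum (agree)

Row minima: Sorghum=4.9, Oats=1.1, Rye=2.5
Best worst-case = 4.9 → Sorghum.
Row averages: Sorghum=7.32, Oats=4.5, Rye=5.98
Highest average = 7.32 → Sorghum.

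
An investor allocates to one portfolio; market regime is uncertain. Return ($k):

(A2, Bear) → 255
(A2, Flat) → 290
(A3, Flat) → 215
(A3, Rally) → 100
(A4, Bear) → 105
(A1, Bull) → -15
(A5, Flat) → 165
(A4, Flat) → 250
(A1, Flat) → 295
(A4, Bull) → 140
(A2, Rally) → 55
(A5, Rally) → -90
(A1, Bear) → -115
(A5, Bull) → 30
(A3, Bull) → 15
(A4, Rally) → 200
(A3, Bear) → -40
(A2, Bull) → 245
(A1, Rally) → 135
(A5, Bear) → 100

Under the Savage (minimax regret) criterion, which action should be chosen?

A2

Column bests: Bear=255, Flat=295, Bull=245, Rally=200.
A1 regrets: 370, 0, 260, 65 → max 370
A2 regrets: 0, 5, 0, 145 → max 145
A3 regrets: 295, 80, 230, 100 → max 295
A4 regrets: 150, 45, 105, 0 → max 150
A5 regrets: 155, 130, 215, 290 → max 290
Smallest max regret = 145 → A2.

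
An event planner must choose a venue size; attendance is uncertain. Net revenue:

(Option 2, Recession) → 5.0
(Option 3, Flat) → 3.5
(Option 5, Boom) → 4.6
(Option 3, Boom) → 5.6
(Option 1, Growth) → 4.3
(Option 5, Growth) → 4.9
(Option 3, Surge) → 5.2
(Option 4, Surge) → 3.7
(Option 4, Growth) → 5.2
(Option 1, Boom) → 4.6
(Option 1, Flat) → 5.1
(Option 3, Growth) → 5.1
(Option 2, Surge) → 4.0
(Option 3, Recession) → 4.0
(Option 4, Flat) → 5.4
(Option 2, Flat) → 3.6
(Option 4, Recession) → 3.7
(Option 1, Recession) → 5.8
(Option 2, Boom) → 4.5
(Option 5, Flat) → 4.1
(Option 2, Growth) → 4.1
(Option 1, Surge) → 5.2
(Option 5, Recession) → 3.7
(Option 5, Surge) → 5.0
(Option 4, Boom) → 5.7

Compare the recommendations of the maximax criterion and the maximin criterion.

maximax → Option 1; maximin → Option 1 (agree)

Row maxima: Option 1=5.8, Option 2=5.0, Option 3=5.6, Option 4=5.7, Option 5=5.0
Best best-case = 5.8 → Option 1.
Row minima: Option 1=4.3, Option 2=3.6, Option 3=3.5, Option 4=3.7, Option 5=3.7
Best worst-case = 4.3 → Option 1.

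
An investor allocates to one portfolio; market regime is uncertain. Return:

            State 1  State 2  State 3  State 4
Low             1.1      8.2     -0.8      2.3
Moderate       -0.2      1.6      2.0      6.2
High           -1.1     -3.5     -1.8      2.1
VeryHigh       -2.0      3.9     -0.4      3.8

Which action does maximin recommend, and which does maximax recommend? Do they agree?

Row minima: Low=-0.8, Moderate=-0.2, High=-3.5, VeryHigh=-2.0
Best worst-case = -0.2 → Moderate.
Row maxima: Low=8.2, Moderate=6.2, High=2.1, VeryHigh=3.9
Best best-case = 8.2 → Low.

maximin → Moderate; maximax → Low (disagree)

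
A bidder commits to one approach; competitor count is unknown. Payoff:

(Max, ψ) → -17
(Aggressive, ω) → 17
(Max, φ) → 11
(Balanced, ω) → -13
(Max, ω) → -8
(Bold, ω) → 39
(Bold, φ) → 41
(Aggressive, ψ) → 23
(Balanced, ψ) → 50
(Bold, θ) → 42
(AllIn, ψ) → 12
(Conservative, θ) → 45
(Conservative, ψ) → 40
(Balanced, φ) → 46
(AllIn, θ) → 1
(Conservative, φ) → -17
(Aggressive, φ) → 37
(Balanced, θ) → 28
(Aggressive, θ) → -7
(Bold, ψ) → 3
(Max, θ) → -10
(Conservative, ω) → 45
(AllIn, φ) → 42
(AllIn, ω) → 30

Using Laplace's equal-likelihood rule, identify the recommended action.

Row averages: Conservative=28.25, Balanced=27.75, Aggressive=17.5, Bold=31.25, AllIn=21.25, Max=-6
Highest average = 31.25 → Bold.

Bold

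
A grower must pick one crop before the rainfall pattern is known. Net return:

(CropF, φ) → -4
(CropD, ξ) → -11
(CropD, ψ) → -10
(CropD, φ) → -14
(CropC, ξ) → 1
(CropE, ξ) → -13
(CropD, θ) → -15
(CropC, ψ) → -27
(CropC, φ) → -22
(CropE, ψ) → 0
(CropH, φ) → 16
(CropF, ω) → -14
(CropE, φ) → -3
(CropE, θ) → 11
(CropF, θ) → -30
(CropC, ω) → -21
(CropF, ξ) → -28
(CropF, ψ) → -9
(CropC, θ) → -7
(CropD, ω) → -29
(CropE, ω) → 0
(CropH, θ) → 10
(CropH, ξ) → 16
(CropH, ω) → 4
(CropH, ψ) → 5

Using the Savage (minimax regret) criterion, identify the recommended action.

CropH

Column bests: θ=11, φ=16, ψ=5, ω=4, ξ=16.
CropD regrets: 26, 30, 15, 33, 27 → max 33
CropE regrets: 0, 19, 5, 4, 29 → max 29
CropH regrets: 1, 0, 0, 0, 0 → max 1
CropC regrets: 18, 38, 32, 25, 15 → max 38
CropF regrets: 41, 20, 14, 18, 44 → max 44
Smallest max regret = 1 → CropH.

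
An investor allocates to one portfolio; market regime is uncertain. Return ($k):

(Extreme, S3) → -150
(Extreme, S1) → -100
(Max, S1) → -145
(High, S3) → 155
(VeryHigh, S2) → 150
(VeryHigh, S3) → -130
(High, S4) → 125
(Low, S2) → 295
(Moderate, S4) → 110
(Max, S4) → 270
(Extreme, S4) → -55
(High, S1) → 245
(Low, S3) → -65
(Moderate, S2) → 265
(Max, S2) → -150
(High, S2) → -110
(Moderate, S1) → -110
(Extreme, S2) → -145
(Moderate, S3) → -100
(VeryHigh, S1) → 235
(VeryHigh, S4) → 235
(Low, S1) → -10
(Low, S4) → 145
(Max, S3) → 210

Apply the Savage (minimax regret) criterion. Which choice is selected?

Column bests: S1=245, S2=295, S3=210, S4=270.
Low regrets: 255, 0, 275, 125 → max 275
Moderate regrets: 355, 30, 310, 160 → max 355
High regrets: 0, 405, 55, 145 → max 405
VeryHigh regrets: 10, 145, 340, 35 → max 340
Extreme regrets: 345, 440, 360, 325 → max 440
Max regrets: 390, 445, 0, 0 → max 445
Smallest max regret = 275 → Low.

Low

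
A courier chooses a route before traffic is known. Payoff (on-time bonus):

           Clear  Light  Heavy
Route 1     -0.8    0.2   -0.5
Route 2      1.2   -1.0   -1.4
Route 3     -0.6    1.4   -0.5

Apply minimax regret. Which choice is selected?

Column bests: Clear=1.2, Light=1.4, Heavy=-0.5.
Route 1 regrets: 2.0, 1.2, 0.0 → max 2.0
Route 2 regrets: 0.0, 2.4, 0.9 → max 2.4
Route 3 regrets: 1.8, 0.0, 0.0 → max 1.8
Smallest max regret = 1.8 → Route 3.

Route 3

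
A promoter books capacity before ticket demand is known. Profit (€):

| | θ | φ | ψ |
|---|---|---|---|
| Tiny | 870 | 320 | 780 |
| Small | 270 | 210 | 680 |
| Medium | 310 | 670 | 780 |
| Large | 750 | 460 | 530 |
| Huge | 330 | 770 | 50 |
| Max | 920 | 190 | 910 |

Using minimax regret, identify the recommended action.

Large

Column bests: θ=920, φ=770, ψ=910.
Tiny regrets: 50, 450, 130 → max 450
Small regrets: 650, 560, 230 → max 650
Medium regrets: 610, 100, 130 → max 610
Large regrets: 170, 310, 380 → max 380
Huge regrets: 590, 0, 860 → max 860
Max regrets: 0, 580, 0 → max 580
Smallest max regret = 380 → Large.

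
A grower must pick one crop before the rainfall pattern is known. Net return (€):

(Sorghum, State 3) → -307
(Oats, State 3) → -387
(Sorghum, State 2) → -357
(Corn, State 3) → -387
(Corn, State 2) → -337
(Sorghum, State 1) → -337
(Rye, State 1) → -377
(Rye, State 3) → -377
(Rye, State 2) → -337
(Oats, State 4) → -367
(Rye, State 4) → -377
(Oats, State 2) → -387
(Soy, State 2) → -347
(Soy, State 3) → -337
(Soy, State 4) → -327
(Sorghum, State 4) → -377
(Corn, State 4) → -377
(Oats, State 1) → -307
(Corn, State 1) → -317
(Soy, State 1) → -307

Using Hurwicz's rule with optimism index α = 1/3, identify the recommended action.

Soy

Sorghum: 1/3·(-307) + 2/3·(-377) = -1061/3
Oats: 1/3·(-307) + 2/3·(-387) = -1081/3
Corn: 1/3·(-317) + 2/3·(-387) = -1091/3
Soy: 1/3·(-307) + 2/3·(-347) = -1001/3
Rye: 1/3·(-337) + 2/3·(-377) = -1091/3
Highest Hurwicz score = -1001/3 → Soy.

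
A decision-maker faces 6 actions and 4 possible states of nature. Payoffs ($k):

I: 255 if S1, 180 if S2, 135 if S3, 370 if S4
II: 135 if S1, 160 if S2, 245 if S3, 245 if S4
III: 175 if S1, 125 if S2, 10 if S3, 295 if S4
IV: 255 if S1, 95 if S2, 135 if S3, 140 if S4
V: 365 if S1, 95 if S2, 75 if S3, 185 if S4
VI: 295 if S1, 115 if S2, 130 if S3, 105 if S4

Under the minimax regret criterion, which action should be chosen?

I

Column bests: S1=365, S2=180, S3=245, S4=370.
I regrets: 110, 0, 110, 0 → max 110
II regrets: 230, 20, 0, 125 → max 230
III regrets: 190, 55, 235, 75 → max 235
IV regrets: 110, 85, 110, 230 → max 230
V regrets: 0, 85, 170, 185 → max 185
VI regrets: 70, 65, 115, 265 → max 265
Smallest max regret = 110 → I.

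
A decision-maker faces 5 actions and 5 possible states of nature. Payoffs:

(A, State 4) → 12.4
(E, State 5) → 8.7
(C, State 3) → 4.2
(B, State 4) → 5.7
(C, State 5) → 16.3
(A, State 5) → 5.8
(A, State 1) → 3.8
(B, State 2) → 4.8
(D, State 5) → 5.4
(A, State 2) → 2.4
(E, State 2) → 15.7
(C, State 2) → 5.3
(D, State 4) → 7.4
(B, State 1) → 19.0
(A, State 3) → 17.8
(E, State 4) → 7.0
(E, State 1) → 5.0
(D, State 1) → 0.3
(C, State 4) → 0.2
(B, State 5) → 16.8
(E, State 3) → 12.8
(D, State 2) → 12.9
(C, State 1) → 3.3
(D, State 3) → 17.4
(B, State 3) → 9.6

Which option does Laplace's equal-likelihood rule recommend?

B

Row averages: A=8.44, B=11.18, C=5.86, D=8.68, E=9.84
Highest average = 11.18 → B.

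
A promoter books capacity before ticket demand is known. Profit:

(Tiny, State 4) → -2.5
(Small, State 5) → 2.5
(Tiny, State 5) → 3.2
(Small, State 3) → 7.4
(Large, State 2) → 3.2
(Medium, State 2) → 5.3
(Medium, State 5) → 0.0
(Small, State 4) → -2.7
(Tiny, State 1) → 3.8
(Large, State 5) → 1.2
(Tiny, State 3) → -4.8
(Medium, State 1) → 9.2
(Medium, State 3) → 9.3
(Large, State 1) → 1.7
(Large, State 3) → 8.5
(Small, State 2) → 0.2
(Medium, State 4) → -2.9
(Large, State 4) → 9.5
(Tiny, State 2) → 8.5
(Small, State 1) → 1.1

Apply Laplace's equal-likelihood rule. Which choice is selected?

Row averages: Tiny=1.64, Small=1.7, Medium=4.18, Large=4.82
Highest average = 4.82 → Large.

Large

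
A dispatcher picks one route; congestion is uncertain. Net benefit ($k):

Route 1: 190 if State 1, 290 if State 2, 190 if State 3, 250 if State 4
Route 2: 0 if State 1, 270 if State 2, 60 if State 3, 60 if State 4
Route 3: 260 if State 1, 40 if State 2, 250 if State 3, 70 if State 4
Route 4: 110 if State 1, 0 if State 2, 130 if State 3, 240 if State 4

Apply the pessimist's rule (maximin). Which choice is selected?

Route 1

Row minima: Route 1=190, Route 2=0, Route 3=40, Route 4=0
Best worst-case = 190 → Route 1.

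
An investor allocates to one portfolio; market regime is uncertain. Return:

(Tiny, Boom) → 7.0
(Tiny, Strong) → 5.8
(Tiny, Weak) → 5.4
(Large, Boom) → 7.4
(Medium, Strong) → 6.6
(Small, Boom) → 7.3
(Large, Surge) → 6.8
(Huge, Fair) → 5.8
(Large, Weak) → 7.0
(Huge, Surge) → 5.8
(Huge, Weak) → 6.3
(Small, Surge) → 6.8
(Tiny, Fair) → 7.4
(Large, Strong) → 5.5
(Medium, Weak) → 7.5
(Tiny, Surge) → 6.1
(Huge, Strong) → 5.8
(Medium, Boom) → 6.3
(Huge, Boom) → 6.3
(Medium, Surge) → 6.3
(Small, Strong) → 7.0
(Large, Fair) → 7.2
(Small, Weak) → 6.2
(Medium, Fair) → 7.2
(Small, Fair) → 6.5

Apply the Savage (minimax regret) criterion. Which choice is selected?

Medium

Column bests: Weak=7.5, Fair=7.4, Strong=7.0, Boom=7.4, Surge=6.8.
Tiny regrets: 2.1, 0.0, 1.2, 0.4, 0.7 → max 2.1
Small regrets: 1.3, 0.9, 0.0, 0.1, 0.0 → max 1.3
Medium regrets: 0.0, 0.2, 0.4, 1.1, 0.5 → max 1.1
Large regrets: 0.5, 0.2, 1.5, 0.0, 0.0 → max 1.5
Huge regrets: 1.2, 1.6, 1.2, 1.1, 1.0 → max 1.6
Smallest max regret = 1.1 → Medium.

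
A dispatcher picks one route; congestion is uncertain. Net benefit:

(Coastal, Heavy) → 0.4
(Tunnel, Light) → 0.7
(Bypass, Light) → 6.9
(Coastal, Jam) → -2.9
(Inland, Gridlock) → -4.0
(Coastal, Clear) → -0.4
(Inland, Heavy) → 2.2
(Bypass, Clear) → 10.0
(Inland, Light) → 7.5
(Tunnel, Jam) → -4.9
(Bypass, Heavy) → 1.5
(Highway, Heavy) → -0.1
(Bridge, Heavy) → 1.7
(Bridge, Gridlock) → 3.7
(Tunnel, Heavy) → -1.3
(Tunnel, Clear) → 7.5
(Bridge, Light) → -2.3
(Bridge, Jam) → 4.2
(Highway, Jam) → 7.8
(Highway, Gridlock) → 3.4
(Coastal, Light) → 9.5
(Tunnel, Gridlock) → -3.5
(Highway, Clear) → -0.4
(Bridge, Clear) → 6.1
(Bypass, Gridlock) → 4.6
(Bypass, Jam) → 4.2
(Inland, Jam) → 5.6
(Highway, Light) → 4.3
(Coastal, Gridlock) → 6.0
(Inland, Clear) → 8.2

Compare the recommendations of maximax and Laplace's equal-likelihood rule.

Row maxima: Bridge=6.1, Tunnel=7.5, Coastal=9.5, Highway=7.8, Inland=8.2, Bypass=10.0
Best best-case = 10.0 → Bypass.
Row averages: Bridge=2.68, Tunnel=-0.3, Coastal=2.52, Highway=3, Inland=3.9, Bypass=5.44
Highest average = 5.44 → Bypass.

maximax → Bypass; laplace → Bypass (agree)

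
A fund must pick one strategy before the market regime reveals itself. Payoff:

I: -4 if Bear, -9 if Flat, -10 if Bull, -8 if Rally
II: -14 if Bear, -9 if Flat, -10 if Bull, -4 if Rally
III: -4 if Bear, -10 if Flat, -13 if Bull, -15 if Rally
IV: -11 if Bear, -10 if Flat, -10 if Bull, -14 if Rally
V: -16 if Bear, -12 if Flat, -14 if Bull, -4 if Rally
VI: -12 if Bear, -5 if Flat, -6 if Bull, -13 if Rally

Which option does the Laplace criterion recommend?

I

Row averages: I=-7.75, II=-9.25, III=-10.5, IV=-11.25, V=-11.5, VI=-9
Highest average = -7.75 → I.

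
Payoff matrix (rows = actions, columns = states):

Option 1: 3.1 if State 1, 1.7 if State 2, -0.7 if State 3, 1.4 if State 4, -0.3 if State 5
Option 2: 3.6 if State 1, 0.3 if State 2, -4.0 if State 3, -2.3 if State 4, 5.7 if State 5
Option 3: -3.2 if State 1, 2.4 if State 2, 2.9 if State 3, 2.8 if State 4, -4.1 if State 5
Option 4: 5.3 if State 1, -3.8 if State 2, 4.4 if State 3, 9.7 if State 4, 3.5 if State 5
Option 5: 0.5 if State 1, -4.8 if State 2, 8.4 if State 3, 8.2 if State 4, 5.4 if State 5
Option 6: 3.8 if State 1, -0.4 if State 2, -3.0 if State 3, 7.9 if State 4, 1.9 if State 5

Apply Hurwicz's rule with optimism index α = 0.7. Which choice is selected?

Option 1: 0.7·3.1 + 0.3·(-0.7) = 1.96
Option 2: 0.7·5.7 + 0.3·(-4.0) = 2.79
Option 3: 0.7·2.9 + 0.3·(-4.1) = 0.8
Option 4: 0.7·9.7 + 0.3·(-3.8) = 5.65
Option 5: 0.7·8.4 + 0.3·(-4.8) = 4.44
Option 6: 0.7·7.9 + 0.3·(-3.0) = 4.63
Highest Hurwicz score = 5.65 → Option 4.

Option 4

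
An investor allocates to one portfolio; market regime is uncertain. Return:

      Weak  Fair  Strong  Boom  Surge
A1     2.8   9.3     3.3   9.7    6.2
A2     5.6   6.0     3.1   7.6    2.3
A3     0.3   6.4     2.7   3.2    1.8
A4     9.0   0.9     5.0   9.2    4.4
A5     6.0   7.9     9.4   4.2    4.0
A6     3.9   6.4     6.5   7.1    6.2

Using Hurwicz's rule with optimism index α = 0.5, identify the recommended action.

A1: 0.5·9.7 + 0.5·2.8 = 6.25
A2: 0.5·7.6 + 0.5·2.3 = 4.95
A3: 0.5·6.4 + 0.5·0.3 = 3.35
A4: 0.5·9.2 + 0.5·0.9 = 5.05
A5: 0.5·9.4 + 0.5·4.0 = 6.7
A6: 0.5·7.1 + 0.5·3.9 = 5.5
Highest Hurwicz score = 6.7 → A5.

A5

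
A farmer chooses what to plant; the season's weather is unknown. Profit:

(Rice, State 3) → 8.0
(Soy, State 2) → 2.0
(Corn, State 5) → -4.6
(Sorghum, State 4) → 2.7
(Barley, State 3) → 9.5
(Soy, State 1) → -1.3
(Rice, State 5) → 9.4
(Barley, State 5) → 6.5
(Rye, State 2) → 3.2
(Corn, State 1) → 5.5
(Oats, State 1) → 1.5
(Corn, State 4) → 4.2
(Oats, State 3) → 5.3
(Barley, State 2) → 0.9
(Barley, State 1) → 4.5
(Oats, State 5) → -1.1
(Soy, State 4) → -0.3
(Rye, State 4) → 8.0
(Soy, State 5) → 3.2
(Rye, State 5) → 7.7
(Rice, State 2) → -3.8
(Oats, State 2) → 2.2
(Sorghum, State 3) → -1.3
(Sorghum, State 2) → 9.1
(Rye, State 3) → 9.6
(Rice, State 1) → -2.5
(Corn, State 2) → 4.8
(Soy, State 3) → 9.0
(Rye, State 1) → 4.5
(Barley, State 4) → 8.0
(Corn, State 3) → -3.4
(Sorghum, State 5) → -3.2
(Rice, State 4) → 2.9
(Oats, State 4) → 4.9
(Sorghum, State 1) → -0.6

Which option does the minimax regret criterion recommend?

Rye

Column bests: State 1=5.5, State 2=9.1, State 3=9.6, State 4=8.0, State 5=9.4.
Barley regrets: 1.0, 8.2, 0.1, 0.0, 2.9 → max 8.2
Rye regrets: 1.0, 5.9, 0.0, 0.0, 1.7 → max 5.9
Sorghum regrets: 6.1, 0.0, 10.9, 5.3, 12.6 → max 12.6
Rice regrets: 8.0, 12.9, 1.6, 5.1, 0.0 → max 12.9
Soy regrets: 6.8, 7.1, 0.6, 8.3, 6.2 → max 8.3
Corn regrets: 0.0, 4.3, 13.0, 3.8, 14.0 → max 14.0
Oats regrets: 4.0, 6.9, 4.3, 3.1, 10.5 → max 10.5
Smallest max regret = 5.9 → Rye.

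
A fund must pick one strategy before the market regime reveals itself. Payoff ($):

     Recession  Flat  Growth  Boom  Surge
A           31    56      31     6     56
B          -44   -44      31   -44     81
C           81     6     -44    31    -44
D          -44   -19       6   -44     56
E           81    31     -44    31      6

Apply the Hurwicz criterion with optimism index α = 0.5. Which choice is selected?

A

A: 0.5·56 + 0.5·6 = 31
B: 0.5·81 + 0.5·(-44) = 18.5
C: 0.5·81 + 0.5·(-44) = 18.5
D: 0.5·56 + 0.5·(-44) = 6
E: 0.5·81 + 0.5·(-44) = 18.5
Highest Hurwicz score = 31 → A.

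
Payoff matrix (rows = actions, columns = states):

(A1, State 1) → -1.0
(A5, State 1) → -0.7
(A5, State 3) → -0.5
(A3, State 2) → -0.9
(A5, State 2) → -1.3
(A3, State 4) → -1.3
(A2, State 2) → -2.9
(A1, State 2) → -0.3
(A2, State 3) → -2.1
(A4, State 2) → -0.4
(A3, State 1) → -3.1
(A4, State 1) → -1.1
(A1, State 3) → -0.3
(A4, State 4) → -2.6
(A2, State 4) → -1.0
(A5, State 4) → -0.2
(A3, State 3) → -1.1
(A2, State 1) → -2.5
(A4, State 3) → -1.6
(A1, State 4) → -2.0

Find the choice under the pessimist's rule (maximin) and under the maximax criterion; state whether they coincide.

maximin → A5; maximax → A5 (agree)

Row minima: A1=-2.0, A2=-2.9, A3=-3.1, A4=-2.6, A5=-1.3
Best worst-case = -1.3 → A5.
Row maxima: A1=-0.3, A2=-1.0, A3=-0.9, A4=-0.4, A5=-0.2
Best best-case = -0.2 → A5.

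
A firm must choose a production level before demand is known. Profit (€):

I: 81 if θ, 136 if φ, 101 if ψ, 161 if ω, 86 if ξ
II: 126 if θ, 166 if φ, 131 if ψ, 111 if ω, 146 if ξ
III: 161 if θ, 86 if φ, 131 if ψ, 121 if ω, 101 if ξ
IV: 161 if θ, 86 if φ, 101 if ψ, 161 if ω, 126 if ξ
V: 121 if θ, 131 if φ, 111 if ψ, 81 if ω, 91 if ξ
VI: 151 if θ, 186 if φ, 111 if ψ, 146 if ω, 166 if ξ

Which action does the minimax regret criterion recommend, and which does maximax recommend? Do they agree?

minimax regret → VI; maximax → VI (agree)

Column bests: θ=161, φ=186, ψ=131, ω=161, ξ=166.
I regrets: 80, 50, 30, 0, 80 → max 80
II regrets: 35, 20, 0, 50, 20 → max 50
III regrets: 0, 100, 0, 40, 65 → max 100
IV regrets: 0, 100, 30, 0, 40 → max 100
V regrets: 40, 55, 20, 80, 75 → max 80
VI regrets: 10, 0, 20, 15, 0 → max 20
Smallest max regret = 20 → VI.
Row maxima: I=161, II=166, III=161, IV=161, V=131, VI=186
Best best-case = 186 → VI.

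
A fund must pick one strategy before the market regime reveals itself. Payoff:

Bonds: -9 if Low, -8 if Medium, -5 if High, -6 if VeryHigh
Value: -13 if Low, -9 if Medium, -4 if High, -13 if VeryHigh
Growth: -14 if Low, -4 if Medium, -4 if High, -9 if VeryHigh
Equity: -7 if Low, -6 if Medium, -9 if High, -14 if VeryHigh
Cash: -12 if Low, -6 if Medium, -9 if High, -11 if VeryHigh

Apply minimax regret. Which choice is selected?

Bonds

Column bests: Low=-7, Medium=-4, High=-4, VeryHigh=-6.
Bonds regrets: 2, 4, 1, 0 → max 4
Value regrets: 6, 5, 0, 7 → max 7
Growth regrets: 7, 0, 0, 3 → max 7
Equity regrets: 0, 2, 5, 8 → max 8
Cash regrets: 5, 2, 5, 5 → max 5
Smallest max regret = 4 → Bonds.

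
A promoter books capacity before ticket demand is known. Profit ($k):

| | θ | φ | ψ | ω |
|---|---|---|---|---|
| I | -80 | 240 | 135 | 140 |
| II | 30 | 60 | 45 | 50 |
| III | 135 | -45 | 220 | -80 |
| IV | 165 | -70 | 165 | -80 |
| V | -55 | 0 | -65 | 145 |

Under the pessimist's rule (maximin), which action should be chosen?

II

Row minima: I=-80, II=30, III=-80, IV=-80, V=-65
Best worst-case = 30 → II.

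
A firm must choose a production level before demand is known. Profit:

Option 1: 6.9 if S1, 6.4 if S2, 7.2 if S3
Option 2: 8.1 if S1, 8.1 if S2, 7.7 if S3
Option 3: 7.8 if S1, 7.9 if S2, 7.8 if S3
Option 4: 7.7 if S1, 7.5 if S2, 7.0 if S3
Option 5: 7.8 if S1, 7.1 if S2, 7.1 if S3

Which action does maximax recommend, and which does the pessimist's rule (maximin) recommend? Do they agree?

Row maxima: Option 1=7.2, Option 2=8.1, Option 3=7.9, Option 4=7.7, Option 5=7.8
Best best-case = 8.1 → Option 2.
Row minima: Option 1=6.4, Option 2=7.7, Option 3=7.8, Option 4=7.0, Option 5=7.1
Best worst-case = 7.8 → Option 3.

maximax → Option 2; maximin → Option 3 (disagree)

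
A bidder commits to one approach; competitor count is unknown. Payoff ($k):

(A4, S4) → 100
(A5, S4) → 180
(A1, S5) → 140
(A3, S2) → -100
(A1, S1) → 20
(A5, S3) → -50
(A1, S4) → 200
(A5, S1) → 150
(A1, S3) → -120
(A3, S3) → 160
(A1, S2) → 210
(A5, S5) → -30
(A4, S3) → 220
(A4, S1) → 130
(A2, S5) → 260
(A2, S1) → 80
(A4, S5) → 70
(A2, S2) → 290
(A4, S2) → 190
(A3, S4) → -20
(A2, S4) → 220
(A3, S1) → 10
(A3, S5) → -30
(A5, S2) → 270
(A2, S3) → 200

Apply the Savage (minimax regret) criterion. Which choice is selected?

Column bests: S1=150, S2=290, S3=220, S4=220, S5=260.
A1 regrets: 130, 80, 340, 20, 120 → max 340
A2 regrets: 70, 0, 20, 0, 0 → max 70
A3 regrets: 140, 390, 60, 240, 290 → max 390
A4 regrets: 20, 100, 0, 120, 190 → max 190
A5 regrets: 0, 20, 270, 40, 290 → max 290
Smallest max regret = 70 → A2.

A2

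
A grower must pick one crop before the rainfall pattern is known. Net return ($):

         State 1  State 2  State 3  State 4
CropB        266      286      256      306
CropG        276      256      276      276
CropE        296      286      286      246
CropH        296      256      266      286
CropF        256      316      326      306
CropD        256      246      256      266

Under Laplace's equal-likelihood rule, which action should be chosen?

CropF

Row averages: CropB=278.5, CropG=271, CropE=278.5, CropH=276, CropF=301, CropD=256
Highest average = 301 → CropF.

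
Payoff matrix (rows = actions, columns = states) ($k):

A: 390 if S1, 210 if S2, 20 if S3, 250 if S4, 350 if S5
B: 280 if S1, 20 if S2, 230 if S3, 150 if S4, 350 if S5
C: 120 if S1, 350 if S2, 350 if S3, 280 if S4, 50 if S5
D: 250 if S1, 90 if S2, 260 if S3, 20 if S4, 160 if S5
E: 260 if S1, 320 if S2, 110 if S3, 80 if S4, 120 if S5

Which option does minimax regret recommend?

Column bests: S1=390, S2=350, S3=350, S4=280, S5=350.
A regrets: 0, 140, 330, 30, 0 → max 330
B regrets: 110, 330, 120, 130, 0 → max 330
C regrets: 270, 0, 0, 0, 300 → max 300
D regrets: 140, 260, 90, 260, 190 → max 260
E regrets: 130, 30, 240, 200, 230 → max 240
Smallest max regret = 240 → E.

E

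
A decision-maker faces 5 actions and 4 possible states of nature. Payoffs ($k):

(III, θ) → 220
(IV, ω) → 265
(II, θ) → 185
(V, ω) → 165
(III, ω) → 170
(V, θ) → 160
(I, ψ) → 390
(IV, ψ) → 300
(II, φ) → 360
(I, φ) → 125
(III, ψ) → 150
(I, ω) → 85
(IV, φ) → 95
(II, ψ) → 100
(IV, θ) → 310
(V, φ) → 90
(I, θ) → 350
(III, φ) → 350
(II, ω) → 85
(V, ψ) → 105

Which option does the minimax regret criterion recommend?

I

Column bests: θ=350, φ=360, ψ=390, ω=265.
I regrets: 0, 235, 0, 180 → max 235
II regrets: 165, 0, 290, 180 → max 290
III regrets: 130, 10, 240, 95 → max 240
IV regrets: 40, 265, 90, 0 → max 265
V regrets: 190, 270, 285, 100 → max 285
Smallest max regret = 235 → I.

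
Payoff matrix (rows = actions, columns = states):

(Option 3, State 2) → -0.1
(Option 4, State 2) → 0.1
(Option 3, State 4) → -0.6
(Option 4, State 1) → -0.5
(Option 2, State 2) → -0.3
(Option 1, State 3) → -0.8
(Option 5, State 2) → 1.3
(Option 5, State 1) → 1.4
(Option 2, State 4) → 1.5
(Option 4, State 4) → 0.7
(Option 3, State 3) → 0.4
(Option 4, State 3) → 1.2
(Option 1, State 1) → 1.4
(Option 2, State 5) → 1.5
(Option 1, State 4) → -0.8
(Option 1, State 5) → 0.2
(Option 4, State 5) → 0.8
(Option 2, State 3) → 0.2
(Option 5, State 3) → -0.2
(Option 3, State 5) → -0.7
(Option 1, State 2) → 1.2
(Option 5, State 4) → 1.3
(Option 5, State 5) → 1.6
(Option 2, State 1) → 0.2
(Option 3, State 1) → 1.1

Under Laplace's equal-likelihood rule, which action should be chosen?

Row averages: Option 1=0.24, Option 2=0.62, Option 3=0.02, Option 4=0.46, Option 5=1.08
Highest average = 1.08 → Option 5.

Option 5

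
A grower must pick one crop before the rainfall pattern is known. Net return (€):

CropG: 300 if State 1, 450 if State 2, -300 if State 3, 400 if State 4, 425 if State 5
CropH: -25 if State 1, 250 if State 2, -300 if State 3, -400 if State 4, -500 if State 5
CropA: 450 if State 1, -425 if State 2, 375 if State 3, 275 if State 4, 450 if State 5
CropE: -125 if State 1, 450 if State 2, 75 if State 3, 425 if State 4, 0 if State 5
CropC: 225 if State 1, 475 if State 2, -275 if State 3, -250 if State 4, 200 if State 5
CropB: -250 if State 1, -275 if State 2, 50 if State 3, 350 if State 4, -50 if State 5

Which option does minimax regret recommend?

CropE

Column bests: State 1=450, State 2=475, State 3=375, State 4=425, State 5=450.
CropG regrets: 150, 25, 675, 25, 25 → max 675
CropH regrets: 475, 225, 675, 825, 950 → max 950
CropA regrets: 0, 900, 0, 150, 0 → max 900
CropE regrets: 575, 25, 300, 0, 450 → max 575
CropC regrets: 225, 0, 650, 675, 250 → max 675
CropB regrets: 700, 750, 325, 75, 500 → max 750
Smallest max regret = 575 → CropE.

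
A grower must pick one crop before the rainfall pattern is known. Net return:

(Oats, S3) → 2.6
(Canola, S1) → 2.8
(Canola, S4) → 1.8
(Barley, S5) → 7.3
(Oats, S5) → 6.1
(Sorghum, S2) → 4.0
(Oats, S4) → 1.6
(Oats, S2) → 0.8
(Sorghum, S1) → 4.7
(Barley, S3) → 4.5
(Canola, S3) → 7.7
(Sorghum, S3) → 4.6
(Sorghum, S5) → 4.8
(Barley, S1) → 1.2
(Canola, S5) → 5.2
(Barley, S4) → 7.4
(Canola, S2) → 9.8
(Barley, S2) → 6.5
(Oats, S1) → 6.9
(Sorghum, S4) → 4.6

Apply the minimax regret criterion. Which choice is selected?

Canola

Column bests: S1=6.9, S2=9.8, S3=7.7, S4=7.4, S5=7.3.
Oats regrets: 0.0, 9.0, 5.1, 5.8, 1.2 → max 9.0
Barley regrets: 5.7, 3.3, 3.2, 0.0, 0.0 → max 5.7
Canola regrets: 4.1, 0.0, 0.0, 5.6, 2.1 → max 5.6
Sorghum regrets: 2.2, 5.8, 3.1, 2.8, 2.5 → max 5.8
Smallest max regret = 5.6 → Canola.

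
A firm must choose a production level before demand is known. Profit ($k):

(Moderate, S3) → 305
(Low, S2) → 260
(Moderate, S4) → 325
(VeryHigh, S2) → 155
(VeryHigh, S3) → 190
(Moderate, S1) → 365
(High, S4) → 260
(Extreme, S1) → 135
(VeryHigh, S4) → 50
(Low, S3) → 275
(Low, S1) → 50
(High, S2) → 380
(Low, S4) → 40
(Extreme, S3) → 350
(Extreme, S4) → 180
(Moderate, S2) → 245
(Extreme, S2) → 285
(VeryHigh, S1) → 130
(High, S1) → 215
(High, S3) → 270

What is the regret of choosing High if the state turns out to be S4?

Best payoff under S4 is 325.
Regret = 325 − 260 = 65.

65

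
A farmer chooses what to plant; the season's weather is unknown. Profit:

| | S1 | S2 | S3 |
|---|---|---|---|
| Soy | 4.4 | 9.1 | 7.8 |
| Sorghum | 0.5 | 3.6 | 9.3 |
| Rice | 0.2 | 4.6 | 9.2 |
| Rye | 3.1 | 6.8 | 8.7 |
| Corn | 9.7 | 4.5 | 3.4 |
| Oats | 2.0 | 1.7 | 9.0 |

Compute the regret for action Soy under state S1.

5.3

Best payoff under S1 is 9.7.
Regret = 9.7 − 4.4 = 5.3.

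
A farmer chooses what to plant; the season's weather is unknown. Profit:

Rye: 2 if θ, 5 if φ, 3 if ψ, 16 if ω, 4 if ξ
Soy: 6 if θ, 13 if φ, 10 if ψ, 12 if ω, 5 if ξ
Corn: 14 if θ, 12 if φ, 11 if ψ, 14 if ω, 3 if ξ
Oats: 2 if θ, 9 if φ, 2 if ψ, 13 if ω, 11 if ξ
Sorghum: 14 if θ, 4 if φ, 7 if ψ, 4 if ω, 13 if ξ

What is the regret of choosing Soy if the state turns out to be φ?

0

Best payoff under φ is 13.
Regret = 13 − 13 = 0.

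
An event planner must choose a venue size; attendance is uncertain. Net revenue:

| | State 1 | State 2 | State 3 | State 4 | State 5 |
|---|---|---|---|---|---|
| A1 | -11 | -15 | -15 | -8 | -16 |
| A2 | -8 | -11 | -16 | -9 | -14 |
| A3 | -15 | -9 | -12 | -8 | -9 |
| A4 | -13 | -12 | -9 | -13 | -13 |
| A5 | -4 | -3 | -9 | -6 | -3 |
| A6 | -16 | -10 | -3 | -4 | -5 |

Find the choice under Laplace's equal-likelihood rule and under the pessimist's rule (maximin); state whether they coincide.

laplace → A5; maximin → A5 (agree)

Row averages: A1=-13, A2=-11.6, A3=-10.6, A4=-12, A5=-5, A6=-7.6
Highest average = -5 → A5.
Row minima: A1=-16, A2=-16, A3=-15, A4=-13, A5=-9, A6=-16
Best worst-case = -9 → A5.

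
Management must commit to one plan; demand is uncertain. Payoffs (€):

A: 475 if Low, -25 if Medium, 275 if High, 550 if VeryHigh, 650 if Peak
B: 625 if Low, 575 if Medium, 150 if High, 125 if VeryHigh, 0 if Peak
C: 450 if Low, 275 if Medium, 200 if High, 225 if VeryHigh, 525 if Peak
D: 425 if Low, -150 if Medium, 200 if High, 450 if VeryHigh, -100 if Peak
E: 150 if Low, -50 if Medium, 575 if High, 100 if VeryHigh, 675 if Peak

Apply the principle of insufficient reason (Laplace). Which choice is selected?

Row averages: A=385, B=295, C=335, D=165, E=290
Highest average = 385 → A.

A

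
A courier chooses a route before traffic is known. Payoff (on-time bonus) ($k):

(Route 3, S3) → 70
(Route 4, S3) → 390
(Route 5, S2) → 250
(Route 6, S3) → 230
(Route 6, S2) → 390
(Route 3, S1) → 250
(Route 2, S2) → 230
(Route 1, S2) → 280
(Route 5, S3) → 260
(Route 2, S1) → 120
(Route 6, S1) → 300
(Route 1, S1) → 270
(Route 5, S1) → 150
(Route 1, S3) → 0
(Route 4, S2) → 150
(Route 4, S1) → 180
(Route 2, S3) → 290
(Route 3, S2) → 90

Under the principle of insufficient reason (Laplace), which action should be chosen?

Row averages: Route 1=550/3, Route 2=640/3, Route 3=410/3, Route 4=240, Route 5=220, Route 6=920/3
Highest average = 920/3 → Route 6.

Route 6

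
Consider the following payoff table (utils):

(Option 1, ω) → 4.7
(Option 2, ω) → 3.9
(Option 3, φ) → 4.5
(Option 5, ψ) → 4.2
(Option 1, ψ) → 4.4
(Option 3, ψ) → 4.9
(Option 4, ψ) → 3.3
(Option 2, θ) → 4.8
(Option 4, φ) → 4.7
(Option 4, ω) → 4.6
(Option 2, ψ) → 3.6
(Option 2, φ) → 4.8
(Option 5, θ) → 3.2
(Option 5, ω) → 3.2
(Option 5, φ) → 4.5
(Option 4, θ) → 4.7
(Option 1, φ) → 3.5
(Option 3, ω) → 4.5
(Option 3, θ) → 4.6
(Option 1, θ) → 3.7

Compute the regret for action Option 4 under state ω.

Best payoff under ω is 4.7.
Regret = 4.7 − 4.6 = 0.1.

0.1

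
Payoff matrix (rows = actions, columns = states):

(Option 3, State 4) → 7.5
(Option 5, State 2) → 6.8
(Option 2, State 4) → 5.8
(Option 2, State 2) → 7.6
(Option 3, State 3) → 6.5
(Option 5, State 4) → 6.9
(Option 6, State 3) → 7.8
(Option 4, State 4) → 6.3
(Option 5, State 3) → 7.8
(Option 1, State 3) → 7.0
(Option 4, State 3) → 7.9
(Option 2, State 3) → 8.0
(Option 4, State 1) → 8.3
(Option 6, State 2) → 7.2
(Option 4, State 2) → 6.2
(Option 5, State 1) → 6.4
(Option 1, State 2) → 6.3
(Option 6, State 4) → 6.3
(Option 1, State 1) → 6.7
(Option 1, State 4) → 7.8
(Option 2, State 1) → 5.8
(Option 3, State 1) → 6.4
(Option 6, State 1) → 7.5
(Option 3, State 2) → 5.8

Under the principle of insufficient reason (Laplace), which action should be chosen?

Row averages: Option 1=6.95, Option 2=6.8, Option 3=6.55, Option 4=7.175, Option 5=6.975, Option 6=7.2
Highest average = 7.2 → Option 6.

Option 6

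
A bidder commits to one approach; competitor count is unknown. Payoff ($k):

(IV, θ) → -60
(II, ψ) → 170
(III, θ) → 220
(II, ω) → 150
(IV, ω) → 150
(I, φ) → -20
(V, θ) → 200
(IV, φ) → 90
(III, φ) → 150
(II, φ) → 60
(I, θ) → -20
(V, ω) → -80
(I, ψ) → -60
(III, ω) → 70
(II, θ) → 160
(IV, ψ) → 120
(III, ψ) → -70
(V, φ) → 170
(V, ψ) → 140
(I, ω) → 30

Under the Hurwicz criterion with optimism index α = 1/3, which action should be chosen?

II

I: 1/3·30 + 2/3·(-60) = -30
II: 1/3·170 + 2/3·60 = 290/3
III: 1/3·220 + 2/3·(-70) = 80/3
IV: 1/3·150 + 2/3·(-60) = 10
V: 1/3·200 + 2/3·(-80) = 40/3
Highest Hurwicz score = 290/3 → II.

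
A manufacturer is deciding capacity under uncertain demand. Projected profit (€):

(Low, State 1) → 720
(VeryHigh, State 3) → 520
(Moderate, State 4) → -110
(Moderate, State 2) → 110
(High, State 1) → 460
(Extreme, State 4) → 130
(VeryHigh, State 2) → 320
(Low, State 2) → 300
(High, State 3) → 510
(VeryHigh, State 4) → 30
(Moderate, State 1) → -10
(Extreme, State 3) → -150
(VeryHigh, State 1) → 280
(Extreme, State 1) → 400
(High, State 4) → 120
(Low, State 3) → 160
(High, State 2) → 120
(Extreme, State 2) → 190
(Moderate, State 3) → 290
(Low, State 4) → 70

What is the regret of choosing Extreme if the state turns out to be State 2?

Best payoff under State 2 is 320.
Regret = 320 − 190 = 130.

130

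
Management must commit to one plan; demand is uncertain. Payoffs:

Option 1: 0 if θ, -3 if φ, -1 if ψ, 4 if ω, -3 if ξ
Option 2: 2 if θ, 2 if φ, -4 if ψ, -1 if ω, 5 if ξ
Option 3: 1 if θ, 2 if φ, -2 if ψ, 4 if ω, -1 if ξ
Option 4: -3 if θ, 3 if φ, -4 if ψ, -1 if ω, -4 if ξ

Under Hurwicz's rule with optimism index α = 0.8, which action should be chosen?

Option 2

Option 1: 0.8·4 + 0.2·(-3) = 2.6
Option 2: 0.8·5 + 0.2·(-4) = 3.2
Option 3: 0.8·4 + 0.2·(-2) = 2.8
Option 4: 0.8·3 + 0.2·(-4) = 1.6
Highest Hurwicz score = 3.2 → Option 2.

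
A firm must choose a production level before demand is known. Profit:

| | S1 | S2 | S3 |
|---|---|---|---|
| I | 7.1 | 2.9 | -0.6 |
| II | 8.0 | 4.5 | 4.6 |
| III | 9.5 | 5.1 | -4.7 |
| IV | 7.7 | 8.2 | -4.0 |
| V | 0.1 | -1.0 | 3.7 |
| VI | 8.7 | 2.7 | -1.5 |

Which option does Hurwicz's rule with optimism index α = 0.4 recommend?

II

I: 0.4·7.1 + 0.6·(-0.6) = 2.48
II: 0.4·8.0 + 0.6·4.5 = 5.9
III: 0.4·9.5 + 0.6·(-4.7) = 0.98
IV: 0.4·8.2 + 0.6·(-4.0) = 0.88
V: 0.4·3.7 + 0.6·(-1.0) = 0.88
VI: 0.4·8.7 + 0.6·(-1.5) = 2.58
Highest Hurwicz score = 5.9 → II.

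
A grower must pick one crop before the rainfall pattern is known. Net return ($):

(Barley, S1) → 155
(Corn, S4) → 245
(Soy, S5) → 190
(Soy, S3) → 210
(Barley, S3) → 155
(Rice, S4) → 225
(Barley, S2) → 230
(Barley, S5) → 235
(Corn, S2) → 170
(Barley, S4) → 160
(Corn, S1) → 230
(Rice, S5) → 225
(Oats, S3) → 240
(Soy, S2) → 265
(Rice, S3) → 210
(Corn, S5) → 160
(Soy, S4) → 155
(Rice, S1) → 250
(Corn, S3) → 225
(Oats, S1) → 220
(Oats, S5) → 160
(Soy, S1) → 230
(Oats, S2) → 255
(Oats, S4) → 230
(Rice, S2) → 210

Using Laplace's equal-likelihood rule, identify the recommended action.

Row averages: Corn=206, Oats=221, Rice=224, Soy=210, Barley=187
Highest average = 224 → Rice.

Rice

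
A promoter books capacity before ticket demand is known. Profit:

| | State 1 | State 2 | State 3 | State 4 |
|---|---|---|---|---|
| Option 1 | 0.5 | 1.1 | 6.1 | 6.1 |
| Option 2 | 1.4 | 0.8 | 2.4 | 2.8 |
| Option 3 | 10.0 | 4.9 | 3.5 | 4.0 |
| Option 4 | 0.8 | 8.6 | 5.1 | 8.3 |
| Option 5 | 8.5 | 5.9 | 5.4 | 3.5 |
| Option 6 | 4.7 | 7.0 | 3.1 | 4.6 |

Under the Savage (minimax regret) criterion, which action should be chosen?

Column bests: State 1=10.0, State 2=8.6, State 3=6.1, State 4=8.3.
Option 1 regrets: 9.5, 7.5, 0.0, 2.2 → max 9.5
Option 2 regrets: 8.6, 7.8, 3.7, 5.5 → max 8.6
Option 3 regrets: 0.0, 3.7, 2.6, 4.3 → max 4.3
Option 4 regrets: 9.2, 0.0, 1.0, 0.0 → max 9.2
Option 5 regrets: 1.5, 2.7, 0.7, 4.8 → max 4.8
Option 6 regrets: 5.3, 1.6, 3.0, 3.7 → max 5.3
Smallest max regret = 4.3 → Option 3.

Option 3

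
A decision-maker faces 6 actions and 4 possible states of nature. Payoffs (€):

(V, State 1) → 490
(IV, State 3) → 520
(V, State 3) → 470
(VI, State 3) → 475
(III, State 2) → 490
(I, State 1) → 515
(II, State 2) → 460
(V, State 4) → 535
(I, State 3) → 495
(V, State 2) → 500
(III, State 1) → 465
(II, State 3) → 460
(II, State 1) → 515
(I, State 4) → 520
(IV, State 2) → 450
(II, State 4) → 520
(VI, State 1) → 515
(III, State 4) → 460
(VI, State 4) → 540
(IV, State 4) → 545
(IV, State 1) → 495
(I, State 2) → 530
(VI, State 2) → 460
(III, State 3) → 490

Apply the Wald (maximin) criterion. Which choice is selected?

Row minima: I=495, II=460, III=460, IV=450, V=470, VI=460
Best worst-case = 495 → I.

I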